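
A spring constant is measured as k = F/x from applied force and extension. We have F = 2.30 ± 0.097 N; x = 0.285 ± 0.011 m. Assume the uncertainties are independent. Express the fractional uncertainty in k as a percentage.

Each factor contributes (exponent × relative error)² to (δk/k)²:
  (1·δF/F)² = (1×0.0422)² = 0.00178;  (-1·δx/x)² = (-1×0.0386)² = 0.00149
δk/k = √(0.00327) = 0.0572

5.72%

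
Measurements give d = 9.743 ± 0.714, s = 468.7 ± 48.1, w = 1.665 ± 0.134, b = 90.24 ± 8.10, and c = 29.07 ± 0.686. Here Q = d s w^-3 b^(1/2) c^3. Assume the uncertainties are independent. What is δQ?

6.58e+07

Q is a product of powers, so relative uncertainties combine in quadrature:
  (1·δd/d)² = (1×0.0733)² = 0.00537;  (1·δs/s)² = (1×0.103)² = 0.0105;  (-3·δw/w)² = (-3×0.0805)² = 0.0583;  (½·δb/b)² = (0.5×0.0898)² = 0.00201;  (3·δc/c)² = (3×0.0236)² = 0.00501
δQ/Q = √(0.0812) = 0.285
Q = 2.309e+08, so δQ = 0.285 × 2.309e+08 = 6.58e+07.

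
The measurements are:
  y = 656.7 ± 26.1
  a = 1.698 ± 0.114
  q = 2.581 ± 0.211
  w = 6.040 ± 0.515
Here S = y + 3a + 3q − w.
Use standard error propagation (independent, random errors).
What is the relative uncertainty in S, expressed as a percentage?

3.94%

Sums and differences: (δS)² = Σ (cᵢ δxᵢ)².
  (δy)² = 681;  (3·δa)² = 0.117;  (3·δq)² = 0.401;  (δw)² = 0.265
δS = √(682) = 26.1
S = 663.5, so δS/S = 26.1/663.5 = 0.0394.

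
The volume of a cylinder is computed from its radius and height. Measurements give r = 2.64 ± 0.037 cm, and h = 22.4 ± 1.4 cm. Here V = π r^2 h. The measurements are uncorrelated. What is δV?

33.6 cm^3

Since V is a product/quotient, work with relative uncertainties:
  (2·δr/r)² = (2×0.0140)² = 0.000786;  (1·δh/h)² = (1×0.0625)² = 0.00391
δV/V = √(0.00469) = 0.0685
V = 490 cm^3, so δV = 0.0685 × 490 = 33.6 cm^3.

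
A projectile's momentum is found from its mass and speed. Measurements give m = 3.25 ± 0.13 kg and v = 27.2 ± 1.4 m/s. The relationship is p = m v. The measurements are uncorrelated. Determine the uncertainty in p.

Products/powers → add relative errors in quadrature, weighted by exponent:
  (1·δm/m)² = (1×0.0400)² = 0.00160;  (1·δv/v)² = (1×0.0515)² = 0.00265
δp/p = √(0.00425) = 0.0652
p = 88.4 kg·m/s, so δp = 0.0652 × 88.4 = 5.76 kg·m/s.

5.76 kg·m/s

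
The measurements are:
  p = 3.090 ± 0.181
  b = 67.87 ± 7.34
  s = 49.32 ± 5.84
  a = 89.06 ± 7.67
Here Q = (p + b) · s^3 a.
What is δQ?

Let u = p + b = 70.96. δu = √(δp² + δb²) = √(0.0328 + 53.9) = 7.34, so δu/u = 0.103.
Q is then a monomial in u, s, a:
δQ/Q = √((δu/u)² + (3·δs/s)² + (1·δa/a)²) = √(0.0107 + 0.126 + 0.00742) = 0.380
Q = 7.582e+08, so δQ = 0.380 × 7.582e+08 = 2.88e+08.

2.88e+08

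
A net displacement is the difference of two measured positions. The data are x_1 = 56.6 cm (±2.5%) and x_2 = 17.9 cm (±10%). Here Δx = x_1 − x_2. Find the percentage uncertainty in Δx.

Sums and differences: (δΔx)² = Σ (cᵢ δxᵢ)².
  (δx_1)² = 2.00;  (δx_2)² = 3.20
δΔx = √(5.21) = 2.28 cm
Δx = 38.7 cm, so δΔx/Δx = 2.28/38.7 = 0.0590.

5.90%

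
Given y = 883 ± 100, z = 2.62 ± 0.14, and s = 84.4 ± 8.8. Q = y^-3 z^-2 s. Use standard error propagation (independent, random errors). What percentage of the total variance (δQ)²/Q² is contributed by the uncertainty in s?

7.89%

(δQ/Q)² = (-3·δy/y)² + (-2·δz/z)² + (1·δs/s)²
  y term: (-3×0.113)² = 0.115
  z term: (-2×0.0534)² = 0.0114
  s term: (1×0.104)² = 0.0109
Total = 0.138. Share from s = 0.0109/0.138 = 0.0789.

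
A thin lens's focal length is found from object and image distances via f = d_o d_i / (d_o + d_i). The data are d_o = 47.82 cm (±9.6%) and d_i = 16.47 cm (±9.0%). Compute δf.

∂f/∂d_o = (d_i/(d_o+d_i))² = 0.0656;  ∂f/∂d_i = (d_o/(d_o+d_i))² = 0.553
δf = √((∂f/∂d_o · δd_o)² + (∂f/∂d_i · δd_i)²) = √(0.0908 + 0.673) = 0.874 cm

0.874 cm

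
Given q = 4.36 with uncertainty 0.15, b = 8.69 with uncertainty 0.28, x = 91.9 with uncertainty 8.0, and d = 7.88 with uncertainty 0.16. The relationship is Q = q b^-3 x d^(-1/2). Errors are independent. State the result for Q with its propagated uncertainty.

0.218 ± 0.0294

Q is a product of powers, so relative uncertainties combine in quadrature:
  (1·δq/q)² = (1×0.0344)² = 0.00118;  (-3·δb/b)² = (-3×0.0322)² = 0.00934;  (1·δx/x)² = (1×0.0871)² = 0.00758;  (−½·δd/d)² = (-0.5×0.0203)² = 0.000103
δQ/Q = √(0.0182) = 0.135
Q = 0.218, so δQ = 0.135 × 0.218 = 0.0294.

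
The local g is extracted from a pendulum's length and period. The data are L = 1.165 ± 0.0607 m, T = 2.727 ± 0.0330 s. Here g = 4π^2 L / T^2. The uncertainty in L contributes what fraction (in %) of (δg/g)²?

82.3%

(δg/g)² = (1·δL/L)² + (-2·δT/T)²
  L term: (1×0.0521)² = 0.00271
  T term: (-2×0.0121)² = 0.000586
Total = 0.00330. Share from L = 0.00271/0.00330 = 0.823.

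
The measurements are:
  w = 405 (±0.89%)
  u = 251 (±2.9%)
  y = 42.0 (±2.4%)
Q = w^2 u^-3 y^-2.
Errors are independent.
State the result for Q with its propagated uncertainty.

(5.88 ± 0.594) × 10^-6

Since Q is a product/quotient, work with relative uncertainties:
  (2·δw/w)² = (2×0.00890)² = 0.000317;  (-3·δu/u)² = (-3×0.0290)² = 0.00757;  (-2·δy/y)² = (-2×0.0240)² = 0.00230
δQ/Q = √(0.0102) = 0.101
Q = 5.88e-06, so δQ = 0.101 × 5.88e-06 = 5.94e-07.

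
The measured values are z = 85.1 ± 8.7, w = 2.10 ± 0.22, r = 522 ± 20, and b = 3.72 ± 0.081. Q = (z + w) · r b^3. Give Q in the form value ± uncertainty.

Let u = z + w = 87.2. δu = √(δz² + δw²) = √(75.7 + 0.0484) = 8.70, so δu/u = 0.0998.
Q is then a monomial in u, r, b:
δQ/Q = √((δu/u)² + (1·δr/r)² + (3·δb/b)²) = √(0.00996 + 0.00147 + 0.00427) = 0.125
Q = 2.34e+06, so δQ = 0.125 × 2.34e+06 = 2.94e+05.

(2.34 ± 0.294) × 10^6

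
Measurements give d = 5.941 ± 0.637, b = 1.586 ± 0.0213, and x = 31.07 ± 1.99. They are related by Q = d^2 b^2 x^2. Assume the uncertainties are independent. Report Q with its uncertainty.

For a monomial Q ∝ d^2, b^2, x^2, fractional errors add in quadrature:
  (2·δd/d)² = (2×0.107)² = 0.0460;  (2·δb/b)² = (2×0.0134)² = 0.000721;  (2·δx/x)² = (2×0.0640)² = 0.0164
δQ/Q = √(0.0631) = 0.251
Q = 85710, so δQ = 0.251 × 85710 = 21500.

85710 ± 21500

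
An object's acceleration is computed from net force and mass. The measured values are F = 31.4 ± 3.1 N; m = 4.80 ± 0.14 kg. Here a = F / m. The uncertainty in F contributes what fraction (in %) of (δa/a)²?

92.0%

(δa/a)² = (1·δF/F)² + (-1·δm/m)²
  F term: (1×0.0987)² = 0.00975
  m term: (-1×0.0292)² = 0.000851
Total = 0.0106. Share from F = 0.00975/0.0106 = 0.920.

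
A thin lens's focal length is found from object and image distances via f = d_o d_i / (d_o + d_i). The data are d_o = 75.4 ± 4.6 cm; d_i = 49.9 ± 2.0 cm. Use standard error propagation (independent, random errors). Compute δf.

1.03 cm

∂f/∂d_o = (d_i/(d_o+d_i))² = 0.159;  ∂f/∂d_i = (d_o/(d_o+d_i))² = 0.362
δf = √((∂f/∂d_o · δd_o)² + (∂f/∂d_i · δd_i)²) = √(0.532 + 0.524) = 1.03 cm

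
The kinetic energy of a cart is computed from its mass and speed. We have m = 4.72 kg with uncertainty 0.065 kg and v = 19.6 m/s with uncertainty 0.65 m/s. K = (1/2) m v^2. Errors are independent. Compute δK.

Products/powers → add relative errors in quadrature, weighted by exponent:
  (1·δm/m)² = (1×0.0138)² = 0.000190;  (2·δv/v)² = (2×0.0332)² = 0.00440
δK/K = √(0.00459) = 0.0677
K = 907 J, so δK = 0.0677 × 907 = 61.4 J.

61.4 J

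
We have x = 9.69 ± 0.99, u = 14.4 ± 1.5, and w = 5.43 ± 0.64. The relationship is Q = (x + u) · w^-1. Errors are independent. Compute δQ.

Let h = x + u = 24.1. δh = √(δx² + δu²) = √(0.980 + 2.25) = 1.80, so δh/h = 0.0746.
Q is then a monomial in h, w:
δQ/Q = √((δh/h)² + (-1·δw/w)²) = √(0.00557 + 0.0139) = 0.139
Q = 4.44, so δQ = 0.139 × 4.44 = 0.619.

0.619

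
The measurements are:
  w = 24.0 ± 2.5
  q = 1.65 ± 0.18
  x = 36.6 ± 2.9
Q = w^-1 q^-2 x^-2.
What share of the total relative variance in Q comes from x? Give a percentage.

(δQ/Q)² = (-1·δw/w)² + (-2·δq/q)² + (-2·δx/x)²
  w term: (-1×0.104)² = 0.0109
  q term: (-2×0.109)² = 0.0476
  x term: (-2×0.0792)² = 0.0251
Total = 0.0836. Share from x = 0.0251/0.0836 = 0.301.

30.1%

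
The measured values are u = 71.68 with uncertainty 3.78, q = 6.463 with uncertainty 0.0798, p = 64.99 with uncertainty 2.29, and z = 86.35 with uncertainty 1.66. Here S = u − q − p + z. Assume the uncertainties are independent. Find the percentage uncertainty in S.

Absolute uncertainties add in quadrature for a linear combination:
  (δu)² = 14.3;  (δq)² = 0.00637;  (δp)² = 5.24;  (δz)² = 2.76
δS = √(22.3) = 4.72
S = 86.58, so δS/S = 4.72/86.58 = 0.0545.

5.45%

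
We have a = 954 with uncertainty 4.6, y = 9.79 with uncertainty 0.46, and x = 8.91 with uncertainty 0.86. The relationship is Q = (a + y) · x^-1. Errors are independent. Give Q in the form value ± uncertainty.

Let u = a + y = 964. δu = √(δa² + δy²) = √(21.2 + 0.212) = 4.62, so δu/u = 0.00480.
Q is then a monomial in u, x:
δQ/Q = √((δu/u)² + (-1·δx/x)²) = √(2.3e-05 + 0.00932) = 0.0966
Q = 108, so δQ = 0.0966 × 108 = 10.5.

108 ± 10.5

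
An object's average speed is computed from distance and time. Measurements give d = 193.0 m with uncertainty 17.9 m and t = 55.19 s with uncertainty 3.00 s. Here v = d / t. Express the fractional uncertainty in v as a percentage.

10.8%

v is a product of powers, so relative uncertainties combine in quadrature:
  (1·δd/d)² = (1×0.0927)² = 0.00860;  (-1·δt/t)² = (-1×0.0544)² = 0.00295
δv/v = √(0.0116) = 0.108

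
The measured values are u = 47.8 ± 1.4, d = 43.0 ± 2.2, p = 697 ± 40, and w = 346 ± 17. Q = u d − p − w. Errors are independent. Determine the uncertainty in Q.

129

Let h = u·d = 2060. δh/h = √((1·δu/u)² + (1·δd/d)²) = √(0.000858 + 0.00262) = 0.0590, so δh = 121.
Q = h − p − w: δQ = √(δh² + δp² + δw²) = √(14700 + 1600 + 289) = 129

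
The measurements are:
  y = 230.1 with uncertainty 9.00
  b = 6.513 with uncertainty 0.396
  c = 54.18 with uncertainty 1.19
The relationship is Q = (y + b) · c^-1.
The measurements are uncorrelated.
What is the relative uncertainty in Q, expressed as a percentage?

4.40%

Let u = y + b = 236.6. δu = √(δy² + δb²) = √(81.0 + 0.157) = 9.01, so δu/u = 0.0381.
Q is then a monomial in u, c:
δQ/Q = √((δu/u)² + (-1·δc/c)²) = √(0.00145 + 0.000482) = 0.0440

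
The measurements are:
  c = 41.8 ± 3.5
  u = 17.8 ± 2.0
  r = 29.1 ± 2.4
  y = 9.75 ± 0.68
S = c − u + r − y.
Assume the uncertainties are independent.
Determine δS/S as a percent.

10.9%

For a sum/difference, combine absolute errors in quadrature:
  (δc)² = 12.2;  (δu)² = 4.00;  (δr)² = 5.76;  (δy)² = 0.462
δS = √(22.5) = 4.74
S = 43.3, so δS/S = 4.74/43.3 = 0.109.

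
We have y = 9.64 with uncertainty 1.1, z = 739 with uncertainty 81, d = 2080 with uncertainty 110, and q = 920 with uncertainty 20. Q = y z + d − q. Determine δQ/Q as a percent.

Let p = y·z = 7120. δp/p = √((1·δy/y)² + (1·δz/z)²) = √(0.0130 + 0.0120) = 0.158, so δp = 1130.
Q = p + d − q: δQ = √(δp² + δd² + δq²) = √(1.27e+06 + 12100 + 400) = 1130
Q = 8280, so δQ/Q = 1130/8280 = 0.137.

13.7%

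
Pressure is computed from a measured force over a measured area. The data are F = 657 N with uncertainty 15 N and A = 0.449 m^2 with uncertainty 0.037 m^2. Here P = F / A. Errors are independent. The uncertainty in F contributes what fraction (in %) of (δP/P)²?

7.13%

(δP/P)² = (1·δF/F)² + (-1·δA/A)²
  F term: (1×0.0228)² = 0.000521
  A term: (-1×0.0824)² = 0.00679
Total = 0.00731. Share from F = 0.000521/0.00731 = 0.0713.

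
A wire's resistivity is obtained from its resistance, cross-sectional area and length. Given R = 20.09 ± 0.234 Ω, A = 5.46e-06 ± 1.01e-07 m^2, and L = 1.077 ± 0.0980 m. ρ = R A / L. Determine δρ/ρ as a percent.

Each factor contributes (exponent × relative error)² to (δρ/ρ)²:
  (1·δR/R)² = (1×0.0116)² = 0.000136;  (1·δA/A)² = (1×0.0185)² = 0.000342;  (-1·δL/L)² = (-1×0.0910)² = 0.00828
δρ/ρ = √(0.00876) = 0.0936

9.36%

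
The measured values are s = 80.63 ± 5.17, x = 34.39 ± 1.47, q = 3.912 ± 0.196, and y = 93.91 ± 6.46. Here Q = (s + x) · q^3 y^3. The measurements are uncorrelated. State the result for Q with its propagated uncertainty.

Let u = s + x = 115.0. δu = √(δs² + δx²) = √(26.7 + 2.16) = 5.37, so δu/u = 0.0467.
Q is then a monomial in u, q, y:
δQ/Q = √((δu/u)² + (3·δq/q)² + (3·δy/y)²) = √(0.00218 + 0.0226 + 0.0426) = 0.260
Q = 5.703e+09, so δQ = 0.260 × 5.703e+09 = 1.48e+09.

(5.703 ± 1.48) × 10^9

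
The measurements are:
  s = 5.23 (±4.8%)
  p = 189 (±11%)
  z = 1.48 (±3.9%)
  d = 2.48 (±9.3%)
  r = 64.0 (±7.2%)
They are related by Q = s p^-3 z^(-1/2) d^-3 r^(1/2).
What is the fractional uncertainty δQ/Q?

0.437

Products/powers → add relative errors in quadrature, weighted by exponent:
  (1·δs/s)² = (1×0.0480)² = 0.00230;  (-3·δp/p)² = (-3×0.110)² = 0.109;  (−½·δz/z)² = (-0.5×0.0390)² = 0.000380;  (-3·δd/d)² = (-3×0.0930)² = 0.0778;  (½·δr/r)² = (0.5×0.0720)² = 0.00130
δQ/Q = √(0.191) = 0.437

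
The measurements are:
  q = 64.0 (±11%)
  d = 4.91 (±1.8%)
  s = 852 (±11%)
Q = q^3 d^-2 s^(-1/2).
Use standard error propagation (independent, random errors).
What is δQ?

Since Q is a product/quotient, work with relative uncertainties:
  (3·δq/q)² = (3×0.110)² = 0.109;  (-2·δd/d)² = (-2×0.0180)² = 0.00130;  (−½·δs/s)² = (-0.5×0.110)² = 0.00302
δQ/Q = √(0.113) = 0.336
Q = 373, so δQ = 0.336 × 373 = 125.

125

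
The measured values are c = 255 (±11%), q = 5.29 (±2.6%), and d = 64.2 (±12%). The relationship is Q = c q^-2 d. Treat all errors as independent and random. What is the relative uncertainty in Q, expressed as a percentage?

Products/powers → add relative errors in quadrature, weighted by exponent:
  (1·δc/c)² = (1×0.110)² = 0.0121;  (-2·δq/q)² = (-2×0.0260)² = 0.00270;  (1·δd/d)² = (1×0.120)² = 0.0144
δQ/Q = √(0.0292) = 0.171

17.1%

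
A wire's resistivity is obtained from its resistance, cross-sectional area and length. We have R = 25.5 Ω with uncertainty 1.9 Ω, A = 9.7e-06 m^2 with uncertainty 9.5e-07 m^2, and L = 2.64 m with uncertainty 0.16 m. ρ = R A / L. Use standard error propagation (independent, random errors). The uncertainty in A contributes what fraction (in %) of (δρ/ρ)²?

(δρ/ρ)² = (1·δR/R)² + (1·δA/A)² + (-1·δL/L)²
  R term: (1×0.0745)² = 0.00555
  A term: (1×0.0979)² = 0.00959
  L term: (-1×0.0606)² = 0.00367
Total = 0.0188. Share from A = 0.00959/0.0188 = 0.510.

51.0%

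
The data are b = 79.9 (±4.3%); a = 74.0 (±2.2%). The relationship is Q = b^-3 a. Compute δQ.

1.9e-05

Since Q is a product/quotient, work with relative uncertainties:
  (-3·δb/b)² = (-3×0.0430)² = 0.0166;  (1·δa/a)² = (1×0.0220)² = 0.000484
δQ/Q = √(0.0171) = 0.131
Q = 0.000145, so δQ = 0.131 × 0.000145 = 1.9e-05.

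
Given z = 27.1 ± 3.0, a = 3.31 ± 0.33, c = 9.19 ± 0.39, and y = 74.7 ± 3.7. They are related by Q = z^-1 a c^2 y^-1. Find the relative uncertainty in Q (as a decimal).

0.178

Products/powers → add relative errors in quadrature, weighted by exponent:
  (-1·δz/z)² = (-1×0.111)² = 0.0123;  (1·δa/a)² = (1×0.0997)² = 0.00994;  (2·δc/c)² = (2×0.0424)² = 0.00720;  (-1·δy/y)² = (-1×0.0495)² = 0.00245
δQ/Q = √(0.0319) = 0.178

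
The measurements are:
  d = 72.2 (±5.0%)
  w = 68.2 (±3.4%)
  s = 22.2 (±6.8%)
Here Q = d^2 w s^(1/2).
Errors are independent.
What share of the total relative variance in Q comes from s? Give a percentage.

9.39%

(δQ/Q)² = (2·δd/d)² + (1·δw/w)² + (½·δs/s)²
  d term: (2×0.0500)² = 0.0100
  w term: (1×0.0340)² = 0.00116
  s term: (0.5×0.0680)² = 0.00116
Total = 0.0123. Share from s = 0.00116/0.0123 = 0.0939.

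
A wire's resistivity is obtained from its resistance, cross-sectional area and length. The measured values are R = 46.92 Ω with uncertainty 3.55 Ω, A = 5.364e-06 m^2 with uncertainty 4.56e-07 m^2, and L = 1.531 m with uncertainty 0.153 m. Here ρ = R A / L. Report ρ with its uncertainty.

(1.644 ± 0.249) × 10^-4 Ω·m

Relative error in a monomial: (δρ/ρ)² = Σ (nᵢ · δxᵢ/xᵢ)².
  (1·δR/R)² = (1×0.0757)² = 0.00572;  (1·δA/A)² = (1×0.0850)² = 0.00723;  (-1·δL/L)² = (-1×0.0999)² = 0.00999
δρ/ρ = √(0.0229) = 0.151
ρ = 0.0001644 Ω·m, so δρ = 0.151 × 0.0001644 = 2.49e-05 Ω·m.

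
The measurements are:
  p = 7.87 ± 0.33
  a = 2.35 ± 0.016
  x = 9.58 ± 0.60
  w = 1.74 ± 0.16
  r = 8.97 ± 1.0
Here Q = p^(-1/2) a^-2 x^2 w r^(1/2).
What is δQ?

5.15

For a monomial Q ∝ p^(-1/2), a^-2, x^2, w, r^(1/2), fractional errors add in quadrature:
  (−½·δp/p)² = (-0.5×0.0419)² = 0.000440;  (-2·δa/a)² = (-2×0.00681)² = 0.000185;  (2·δx/x)² = (2×0.0626)² = 0.0157;  (1·δw/w)² = (1×0.0920)² = 0.00846;  (½·δr/r)² = (0.5×0.111)² = 0.00311
δQ/Q = √(0.0279) = 0.167
Q = 30.9, so δQ = 0.167 × 30.9 = 5.15.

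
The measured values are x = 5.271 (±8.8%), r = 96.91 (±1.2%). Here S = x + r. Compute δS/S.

Absolute uncertainties add in quadrature for a linear combination:
  (δx)² = 0.215;  (δr)² = 1.35
δS = √(1.57) = 1.25
S = 102.2, so δS/S = 1.25/102.2 = 0.0123.

0.0123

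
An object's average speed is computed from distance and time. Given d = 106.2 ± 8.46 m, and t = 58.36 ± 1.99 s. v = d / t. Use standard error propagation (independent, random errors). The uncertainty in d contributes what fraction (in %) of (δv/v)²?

(δv/v)² = (1·δd/d)² + (-1·δt/t)²
  d term: (1×0.0797)² = 0.00635
  t term: (-1×0.0341)² = 0.00116
Total = 0.00751. Share from d = 0.00635/0.00751 = 0.845.

84.5%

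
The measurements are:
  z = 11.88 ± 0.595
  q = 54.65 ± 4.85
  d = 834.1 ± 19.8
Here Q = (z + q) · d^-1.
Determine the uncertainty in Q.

0.00616

Let u = z + q = 66.53. δu = √(δz² + δq²) = √(0.354 + 23.5) = 4.89, so δu/u = 0.0734.
Q is then a monomial in u, d:
δQ/Q = √((δu/u)² + (-1·δd/d)²) = √(0.00539 + 0.000564) = 0.0772
Q = 0.07976, so δQ = 0.0772 × 0.07976 = 0.00616.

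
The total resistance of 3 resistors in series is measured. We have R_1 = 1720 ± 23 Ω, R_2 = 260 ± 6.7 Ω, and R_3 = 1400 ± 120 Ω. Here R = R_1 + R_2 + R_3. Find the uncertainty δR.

R is a linear combination, so absolute uncertainties add in quadrature:
  (δR_1)² = 529;  (δR_2)² = 44.9;  (δR_3)² = 14400
δR = √(15000) = 122 Ω

122 Ω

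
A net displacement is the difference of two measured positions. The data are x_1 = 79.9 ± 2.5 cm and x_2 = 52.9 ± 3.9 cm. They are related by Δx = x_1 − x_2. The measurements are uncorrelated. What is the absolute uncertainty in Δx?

Each term contributes (cᵢ δxᵢ)² to (δΔx)²:
  (δx_1)² = 6.25;  (δx_2)² = 15.2
δΔx = √(21.5) = 4.63 cm

4.63 cm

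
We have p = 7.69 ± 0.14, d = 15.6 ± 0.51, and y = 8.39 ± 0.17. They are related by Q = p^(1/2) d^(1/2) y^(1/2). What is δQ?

0.675

Since Q is a product/quotient, work with relative uncertainties:
  (½·δp/p)² = (0.5×0.0182)² = 8.29e-05;  (½·δd/d)² = (0.5×0.0327)² = 0.000267;  (½·δy/y)² = (0.5×0.0203)² = 0.000103
δQ/Q = √(0.000453) = 0.0213
Q = 31.7, so δQ = 0.0213 × 31.7 = 0.675.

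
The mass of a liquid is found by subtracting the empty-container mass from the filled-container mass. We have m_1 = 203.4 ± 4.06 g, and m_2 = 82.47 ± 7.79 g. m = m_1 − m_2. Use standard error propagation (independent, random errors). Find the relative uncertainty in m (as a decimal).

0.0726

Absolute uncertainties add in quadrature for a linear combination:
  (δm_1)² = 16.5;  (δm_2)² = 60.7
δm = √(77.2) = 8.78 g
m = 120.9 g, so δm/m = 8.78/120.9 = 0.0726.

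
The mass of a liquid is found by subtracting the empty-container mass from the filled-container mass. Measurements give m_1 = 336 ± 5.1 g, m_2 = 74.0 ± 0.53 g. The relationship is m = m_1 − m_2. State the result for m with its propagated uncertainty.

Absolute uncertainties add in quadrature for a linear combination:
  (δm_1)² = 26.0;  (δm_2)² = 0.281
δm = √(26.3) = 5.13 g
m = 262 g.

262 ± 5.13 g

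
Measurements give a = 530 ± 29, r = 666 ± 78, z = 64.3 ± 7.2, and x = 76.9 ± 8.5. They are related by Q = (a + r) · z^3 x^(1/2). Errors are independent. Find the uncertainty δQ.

Let u = a + r = 1200. δu = √(δa² + δr²) = √(841 + 6080) = 83.2, so δu/u = 0.0696.
Q is then a monomial in u, z, x:
δQ/Q = √((δu/u)² + (3·δz/z)² + (½·δx/x)²) = √(0.00484 + 0.113 + 0.00305) = 0.347
Q = 2.79e+09, so δQ = 0.347 × 2.79e+09 = 9.69e+08.

9.69e+08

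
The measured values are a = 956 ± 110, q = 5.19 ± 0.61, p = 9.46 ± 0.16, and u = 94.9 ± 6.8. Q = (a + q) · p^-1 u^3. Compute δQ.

2.12e+07

Let w = a + q = 961. δw = √(δa² + δq²) = √(12100 + 0.372) = 110, so δw/w = 0.114.
Q is then a monomial in w, p, u:
δQ/Q = √((δw/w)² + (-1·δp/p)² + (3·δu/u)²) = √(0.0131 + 0.000286 + 0.0462) = 0.244
Q = 8.68e+07, so δQ = 0.244 × 8.68e+07 = 2.12e+07.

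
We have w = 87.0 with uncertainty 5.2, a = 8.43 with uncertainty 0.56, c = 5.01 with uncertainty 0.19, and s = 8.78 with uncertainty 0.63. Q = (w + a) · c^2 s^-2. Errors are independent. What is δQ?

5.32

Let u = w + a = 95.4. δu = √(δw² + δa²) = √(27.0 + 0.314) = 5.23, so δu/u = 0.0548.
Q is then a monomial in u, c, s:
δQ/Q = √((δu/u)² + (2·δc/c)² + (-2·δs/s)²) = √(0.00300 + 0.00575 + 0.0206) = 0.171
Q = 31.1, so δQ = 0.171 × 31.1 = 5.32.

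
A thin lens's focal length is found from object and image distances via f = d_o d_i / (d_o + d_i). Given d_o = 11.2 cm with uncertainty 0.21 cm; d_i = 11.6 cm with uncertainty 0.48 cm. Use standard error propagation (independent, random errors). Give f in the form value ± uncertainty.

∂f/∂d_o = (d_i/(d_o+d_i))² = 0.259;  ∂f/∂d_i = (d_o/(d_o+d_i))² = 0.241
δf = √((∂f/∂d_o · δd_o)² + (∂f/∂d_i · δd_i)²) = √(0.00295 + 0.0134) = 0.128 cm
f = 5.70 cm.

5.70 ± 0.128 cm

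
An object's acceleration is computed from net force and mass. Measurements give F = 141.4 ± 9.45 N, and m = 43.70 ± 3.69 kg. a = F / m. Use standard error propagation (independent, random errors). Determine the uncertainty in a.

Products/powers → add relative errors in quadrature, weighted by exponent:
  (1·δF/F)² = (1×0.0668)² = 0.00447;  (-1·δm/m)² = (-1×0.0844)² = 0.00713
δa/a = √(0.0116) = 0.108
a = 3.236 m/s^2, so δa = 0.108 × 3.236 = 0.348 m/s^2.

0.348 m/s^2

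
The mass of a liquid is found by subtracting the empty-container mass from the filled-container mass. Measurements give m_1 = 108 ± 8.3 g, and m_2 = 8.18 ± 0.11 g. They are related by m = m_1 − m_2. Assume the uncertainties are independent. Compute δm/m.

0.0832

Sums and differences: (δm)² = Σ (cᵢ δxᵢ)².
  (δm_1)² = 68.9;  (δm_2)² = 0.0121
δm = √(68.9) = 8.30 g
m = 99.8 g, so δm/m = 8.30/99.8 = 0.0832.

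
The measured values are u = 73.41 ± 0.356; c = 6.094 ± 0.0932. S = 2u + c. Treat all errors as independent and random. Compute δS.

For a sum/difference, combine absolute errors in quadrature:
  (2·δu)² = 0.507;  (δc)² = 0.00869
δS = √(0.516) = 0.718

0.718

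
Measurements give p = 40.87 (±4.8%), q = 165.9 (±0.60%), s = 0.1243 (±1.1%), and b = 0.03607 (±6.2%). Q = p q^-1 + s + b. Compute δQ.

0.0122

Let w = p·q^-1 = 0.2464. δw/w = √((1·δp/p)² + (-1·δq/q)²) = √(0.00230 + 3.6e-05) = 0.0484, so δw = 0.0119.
Q = w + s + b: δQ = √(δw² + δs² + δb²) = √(0.000142 + 1.87e-06 + 5e-06) = 0.0122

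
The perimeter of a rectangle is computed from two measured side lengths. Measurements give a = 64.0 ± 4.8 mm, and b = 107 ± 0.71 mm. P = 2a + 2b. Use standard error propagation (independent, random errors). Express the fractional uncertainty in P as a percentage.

Sums and differences: (δP)² = Σ (cᵢ δxᵢ)².
  (2·δa)² = 92.2;  (2·δb)² = 2.02
δP = √(94.2) = 9.70 mm
P = 342 mm, so δP/P = 9.70/342 = 0.0284.

2.84%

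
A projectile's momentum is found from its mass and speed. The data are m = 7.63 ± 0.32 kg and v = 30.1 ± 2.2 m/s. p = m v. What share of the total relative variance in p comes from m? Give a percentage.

24.8%

(δp/p)² = (1·δm/m)² + (1·δv/v)²
  m term: (1×0.0419)² = 0.00176
  v term: (1×0.0731)² = 0.00534
Total = 0.00710. Share from m = 0.00176/0.00710 = 0.248.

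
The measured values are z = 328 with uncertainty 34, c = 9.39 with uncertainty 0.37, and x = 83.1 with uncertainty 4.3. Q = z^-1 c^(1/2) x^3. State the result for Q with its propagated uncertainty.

5360 ± 1010

Products/powers → add relative errors in quadrature, weighted by exponent:
  (-1·δz/z)² = (-1×0.104)² = 0.0107;  (½·δc/c)² = (0.5×0.0394)² = 0.000388;  (3·δx/x)² = (3×0.0517)² = 0.0241
δQ/Q = √(0.0352) = 0.188
Q = 5360, so δQ = 0.188 × 5360 = 1010.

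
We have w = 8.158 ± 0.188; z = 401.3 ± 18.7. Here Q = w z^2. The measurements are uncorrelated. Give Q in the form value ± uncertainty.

For a monomial Q ∝ w, z^2, fractional errors add in quadrature:
  (1·δw/w)² = (1×0.0230)² = 0.000531;  (2·δz/z)² = (2×0.0466)² = 0.00869
δQ/Q = √(0.00922) = 0.0960
Q = 1.314e+06, so δQ = 0.0960 × 1.314e+06 = 1.26e+05.

(1.314 ± 0.126) × 10^6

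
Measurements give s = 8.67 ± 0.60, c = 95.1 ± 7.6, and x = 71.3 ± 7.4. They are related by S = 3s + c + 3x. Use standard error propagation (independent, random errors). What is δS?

23.5

Each term contributes (cᵢ δxᵢ)² to (δS)²:
  (3·δs)² = 3.24;  (δc)² = 57.8;  (3·δx)² = 493
δS = √(554) = 23.5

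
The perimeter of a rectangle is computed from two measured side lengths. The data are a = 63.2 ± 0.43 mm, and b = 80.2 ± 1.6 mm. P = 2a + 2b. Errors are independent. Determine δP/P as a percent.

For a sum/difference, combine absolute errors in quadrature:
  (2·δa)² = 0.740;  (2·δb)² = 10.2
δP = √(11.0) = 3.31 mm
P = 287 mm, so δP/P = 3.31/287 = 0.0116.

1.16%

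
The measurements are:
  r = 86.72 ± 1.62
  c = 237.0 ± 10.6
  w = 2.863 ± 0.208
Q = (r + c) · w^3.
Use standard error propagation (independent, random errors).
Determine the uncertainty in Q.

Let u = r + c = 323.7. δu = √(δr² + δc²) = √(2.62 + 112) = 10.7, so δu/u = 0.0331.
Q is then a monomial in u, w:
δQ/Q = √((δu/u)² + (3·δw/w)²) = √(0.00110 + 0.0475) = 0.220
Q = 7597, so δQ = 0.220 × 7597 = 1670.

1670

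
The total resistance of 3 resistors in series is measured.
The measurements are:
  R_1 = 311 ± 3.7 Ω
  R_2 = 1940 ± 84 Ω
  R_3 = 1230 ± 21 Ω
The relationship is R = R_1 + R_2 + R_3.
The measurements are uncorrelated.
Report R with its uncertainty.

Sums and differences: (δR)² = Σ (cᵢ δxᵢ)².
  (δR_1)² = 13.7;  (δR_2)² = 7060;  (δR_3)² = 441
δR = √(7510) = 86.7 Ω
R = 3480 Ω.

3480 ± 86.7 Ω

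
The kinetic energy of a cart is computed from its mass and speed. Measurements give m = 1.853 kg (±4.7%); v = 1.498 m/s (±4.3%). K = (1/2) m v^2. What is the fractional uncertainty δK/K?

0.0980

Each factor contributes (exponent × relative error)² to (δK/K)²:
  (1·δm/m)² = (1×0.0470)² = 0.00221;  (2·δv/v)² = (2×0.0430)² = 0.00740
δK/K = √(0.00960) = 0.0980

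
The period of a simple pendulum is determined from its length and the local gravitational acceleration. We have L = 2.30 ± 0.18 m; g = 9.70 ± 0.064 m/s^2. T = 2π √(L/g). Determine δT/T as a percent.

Each factor contributes (exponent × relative error)² to (δT/T)²:
  (½·δL/L)² = (0.5×0.0783)² = 0.00153;  (−½·δg/g)² = (-0.5×0.00660)² = 1.09e-05
δT/T = √(0.00154) = 0.0393

3.93%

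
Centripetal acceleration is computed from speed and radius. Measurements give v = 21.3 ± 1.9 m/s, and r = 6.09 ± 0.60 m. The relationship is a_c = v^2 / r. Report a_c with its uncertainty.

Products/powers → add relative errors in quadrature, weighted by exponent:
  (2·δv/v)² = (2×0.0892)² = 0.0318;  (-1·δr/r)² = (-1×0.0985)² = 0.00971
δa_c/a_c = √(0.0415) = 0.204
a_c = 74.5 m/s^2, so δa_c = 0.204 × 74.5 = 15.2 m/s^2.

74.5 ± 15.2 m/s^2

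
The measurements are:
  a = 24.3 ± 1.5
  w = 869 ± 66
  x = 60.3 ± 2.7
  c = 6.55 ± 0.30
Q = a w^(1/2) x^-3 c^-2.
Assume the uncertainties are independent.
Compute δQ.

Each factor contributes (exponent × relative error)² to (δQ/Q)²:
  (1·δa/a)² = (1×0.0617)² = 0.00381;  (½·δw/w)² = (0.5×0.0759)² = 0.00144;  (-3·δx/x)² = (-3×0.0448)² = 0.0180;  (-2·δc/c)² = (-2×0.0458)² = 0.00839
δQ/Q = √(0.0317) = 0.178
Q = 7.62e-05, so δQ = 0.178 × 7.62e-05 = 1.36e-05.

1.36e-05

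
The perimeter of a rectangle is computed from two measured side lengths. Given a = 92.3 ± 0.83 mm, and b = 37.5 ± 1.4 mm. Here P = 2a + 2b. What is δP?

Sums and differences: (δP)² = Σ (cᵢ δxᵢ)².
  (2·δa)² = 2.76;  (2·δb)² = 7.84
δP = √(10.6) = 3.26 mm

3.26 mm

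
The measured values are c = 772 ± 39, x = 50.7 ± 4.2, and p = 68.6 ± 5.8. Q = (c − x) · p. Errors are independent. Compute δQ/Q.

0.101

Let u = c − x = 721. δu = √(δc² + δx²) = √(1520 + 17.6) = 39.2, so δu/u = 0.0544.
Q is then a monomial in u, p:
δQ/Q = √((δu/u)² + (1·δp/p)²) = √(0.00296 + 0.00715) = 0.101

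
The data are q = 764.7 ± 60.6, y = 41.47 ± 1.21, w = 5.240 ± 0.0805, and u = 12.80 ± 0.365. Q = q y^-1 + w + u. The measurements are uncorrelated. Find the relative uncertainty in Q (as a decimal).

Let p = q·y^-1 = 18.44. δp/p = √((1·δq/q)² + (-1·δy/y)²) = √(0.00628 + 0.000851) = 0.0844, so δp = 1.56.
Q = p + w + u: δQ = √(δp² + δw² + δu²) = √(2.42 + 0.00648 + 0.133) = 1.60
Q = 36.48, so δQ/Q = 1.60/36.48 = 0.0439.

0.0439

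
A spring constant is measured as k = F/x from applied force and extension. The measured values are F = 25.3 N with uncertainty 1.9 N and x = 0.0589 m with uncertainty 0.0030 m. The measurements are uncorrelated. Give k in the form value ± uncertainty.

For a monomial k ∝ F, x^-1, fractional errors add in quadrature:
  (1·δF/F)² = (1×0.0751)² = 0.00564;  (-1·δx/x)² = (-1×0.0509)² = 0.00259
δk/k = √(0.00823) = 0.0907
k = 430 N/m, so δk = 0.0907 × 430 = 39.0 N/m.

430 ± 39.0 N/m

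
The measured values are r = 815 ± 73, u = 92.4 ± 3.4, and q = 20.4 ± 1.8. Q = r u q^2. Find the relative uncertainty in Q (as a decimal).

Each factor contributes (exponent × relative error)² to (δQ/Q)²:
  (1·δr/r)² = (1×0.0896)² = 0.00802;  (1·δu/u)² = (1×0.0368)² = 0.00135;  (2·δq/q)² = (2×0.0882)² = 0.0311
δQ/Q = √(0.0405) = 0.201

0.201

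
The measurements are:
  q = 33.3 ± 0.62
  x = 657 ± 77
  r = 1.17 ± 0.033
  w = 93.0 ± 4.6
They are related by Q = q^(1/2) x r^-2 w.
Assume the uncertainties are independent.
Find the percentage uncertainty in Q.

13.9%

Products/powers → add relative errors in quadrature, weighted by exponent:
  (½·δq/q)² = (0.5×0.0186)² = 8.67e-05;  (1·δx/x)² = (1×0.117)² = 0.0137;  (-2·δr/r)² = (-2×0.0282)² = 0.00318;  (1·δw/w)² = (1×0.0495)² = 0.00245
δQ/Q = √(0.0195) = 0.139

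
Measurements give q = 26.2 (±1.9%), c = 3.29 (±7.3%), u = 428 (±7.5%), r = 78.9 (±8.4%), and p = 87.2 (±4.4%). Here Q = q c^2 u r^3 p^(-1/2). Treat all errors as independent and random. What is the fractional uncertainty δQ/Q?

0.302

Relative error in a monomial: (δQ/Q)² = Σ (nᵢ · δxᵢ/xᵢ)².
  (1·δq/q)² = (1×0.0190)² = 0.000361;  (2·δc/c)² = (2×0.0730)² = 0.0213;  (1·δu/u)² = (1×0.0750)² = 0.00562;  (3·δr/r)² = (3×0.0840)² = 0.0635;  (−½·δp/p)² = (-0.5×0.0440)² = 0.000484
δQ/Q = √(0.0913) = 0.302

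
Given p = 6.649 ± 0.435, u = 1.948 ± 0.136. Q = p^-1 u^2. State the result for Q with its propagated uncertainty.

Each factor contributes (exponent × relative error)² to (δQ/Q)²:
  (-1·δp/p)² = (-1×0.0654)² = 0.00428;  (2·δu/u)² = (2×0.0698)² = 0.0195
δQ/Q = √(0.0238) = 0.154
Q = 0.5707, so δQ = 0.154 × 0.5707 = 0.0880.

0.5707 ± 0.0880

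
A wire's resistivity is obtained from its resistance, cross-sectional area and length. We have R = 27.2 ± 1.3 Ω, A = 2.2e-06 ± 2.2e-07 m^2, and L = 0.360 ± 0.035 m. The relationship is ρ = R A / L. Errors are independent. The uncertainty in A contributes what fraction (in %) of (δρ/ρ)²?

46.0%

(δρ/ρ)² = (1·δR/R)² + (1·δA/A)² + (-1·δL/L)²
  R term: (1×0.0478)² = 0.00228
  A term: (1×0.100)² = 0.0100
  L term: (-1×0.0972)² = 0.00945
Total = 0.0217. Share from A = 0.0100/0.0217 = 0.460.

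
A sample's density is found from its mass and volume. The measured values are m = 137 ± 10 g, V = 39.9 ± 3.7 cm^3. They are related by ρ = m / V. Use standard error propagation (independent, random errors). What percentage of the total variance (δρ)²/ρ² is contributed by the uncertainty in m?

38.3%

(δρ/ρ)² = (1·δm/m)² + (-1·δV/V)²
  m term: (1×0.0730)² = 0.00533
  V term: (-1×0.0927)² = 0.00860
Total = 0.0139. Share from m = 0.00533/0.0139 = 0.383.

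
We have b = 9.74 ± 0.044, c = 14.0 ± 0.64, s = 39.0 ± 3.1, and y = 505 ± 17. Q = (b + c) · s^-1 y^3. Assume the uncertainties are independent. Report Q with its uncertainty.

Let u = b + c = 23.7. δu = √(δb² + δc²) = √(0.00194 + 0.410) = 0.642, so δu/u = 0.0270.
Q is then a monomial in u, s, y:
δQ/Q = √((δu/u)² + (-1·δs/s)² + (3·δy/y)²) = √(0.000730 + 0.00632 + 0.0102) = 0.131
Q = 7.84e+07, so δQ = 0.131 × 7.84e+07 = 1.03e+07.

(7.84 ± 1.03) × 10^7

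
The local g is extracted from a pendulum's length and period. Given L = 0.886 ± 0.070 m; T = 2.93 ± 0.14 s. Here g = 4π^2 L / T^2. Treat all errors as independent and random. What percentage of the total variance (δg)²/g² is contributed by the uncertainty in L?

(δg/g)² = (1·δL/L)² + (-2·δT/T)²
  L term: (1×0.0790)² = 0.00624
  T term: (-2×0.0478)² = 0.00913
Total = 0.0154. Share from L = 0.00624/0.0154 = 0.406.

40.6%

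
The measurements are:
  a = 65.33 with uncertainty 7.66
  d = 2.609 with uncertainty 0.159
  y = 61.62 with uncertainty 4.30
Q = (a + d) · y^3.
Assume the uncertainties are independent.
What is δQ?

3.78e+06

Let u = a + d = 67.94. δu = √(δa² + δd²) = √(58.7 + 0.0253) = 7.66, so δu/u = 0.113.
Q is then a monomial in u, y:
δQ/Q = √((δu/u)² + (3·δy/y)²) = √(0.0127 + 0.0438) = 0.238
Q = 1.59e+07, so δQ = 0.238 × 1.59e+07 = 3.78e+06.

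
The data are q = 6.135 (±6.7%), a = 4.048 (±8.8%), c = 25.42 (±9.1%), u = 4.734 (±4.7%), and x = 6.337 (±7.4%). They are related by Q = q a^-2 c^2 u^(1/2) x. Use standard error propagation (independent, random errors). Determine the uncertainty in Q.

911

For a monomial Q ∝ q, a^-2, c^2, u^(1/2), x, fractional errors add in quadrature:
  (1·δq/q)² = (1×0.0670)² = 0.00449;  (-2·δa/a)² = (-2×0.0880)² = 0.0310;  (2·δc/c)² = (2×0.0910)² = 0.0331;  (½·δu/u)² = (0.5×0.0470)² = 0.000552;  (1·δx/x)² = (1×0.0740)² = 0.00548
δQ/Q = √(0.0746) = 0.273
Q = 3336, so δQ = 0.273 × 3336 = 911.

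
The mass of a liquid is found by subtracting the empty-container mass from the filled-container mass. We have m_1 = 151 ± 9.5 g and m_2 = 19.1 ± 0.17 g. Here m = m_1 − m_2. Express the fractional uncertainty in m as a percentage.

Sums and differences: (δm)² = Σ (cᵢ δxᵢ)².
  (δm_1)² = 90.2;  (δm_2)² = 0.0289
δm = √(90.3) = 9.50 g
m = 132 g, so δm/m = 9.50/132 = 0.0720.

7.20%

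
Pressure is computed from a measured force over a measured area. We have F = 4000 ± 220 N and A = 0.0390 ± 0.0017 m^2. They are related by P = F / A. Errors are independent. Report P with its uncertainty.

(1.03 ± 0.0720) × 10^5 Pa

P is a product of powers, so relative uncertainties combine in quadrature:
  (1·δF/F)² = (1×0.0550)² = 0.00302;  (-1·δA/A)² = (-1×0.0436)² = 0.00190
δP/P = √(0.00493) = 0.0702
P = 1.03e+05 Pa, so δP = 0.0702 × 1.03e+05 = 7200 Pa.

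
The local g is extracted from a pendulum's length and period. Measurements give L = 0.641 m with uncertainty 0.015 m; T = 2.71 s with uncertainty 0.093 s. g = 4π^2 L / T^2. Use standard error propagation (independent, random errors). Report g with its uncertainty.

3.45 ± 0.250 m/s^2

Since g is a product/quotient, work with relative uncertainties:
  (1·δL/L)² = (1×0.0234)² = 0.000548;  (-2·δT/T)² = (-2×0.0343)² = 0.00471
δg/g = √(0.00526) = 0.0725
g = 3.45 m/s^2, so δg = 0.0725 × 3.45 = 0.250 m/s^2.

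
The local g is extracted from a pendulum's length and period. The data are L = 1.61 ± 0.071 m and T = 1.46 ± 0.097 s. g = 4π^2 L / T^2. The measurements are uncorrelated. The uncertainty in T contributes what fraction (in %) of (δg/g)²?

(δg/g)² = (1·δL/L)² + (-2·δT/T)²
  L term: (1×0.0441)² = 0.00194
  T term: (-2×0.0664)² = 0.0177
Total = 0.0196. Share from T = 0.0177/0.0196 = 0.901.

90.1%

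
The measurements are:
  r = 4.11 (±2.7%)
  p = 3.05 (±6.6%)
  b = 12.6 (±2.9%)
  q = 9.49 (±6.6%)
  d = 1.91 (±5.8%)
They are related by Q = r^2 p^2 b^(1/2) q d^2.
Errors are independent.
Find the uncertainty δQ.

Products/powers → add relative errors in quadrature, weighted by exponent:
  (2·δr/r)² = (2×0.0270)² = 0.00292;  (2·δp/p)² = (2×0.0660)² = 0.0174;  (½·δb/b)² = (0.5×0.0290)² = 0.000210;  (1·δq/q)² = (1×0.0660)² = 0.00436;  (2·δd/d)² = (2×0.0580)² = 0.0135
δQ/Q = √(0.0384) = 0.196
Q = 19300, so δQ = 0.196 × 19300 = 3780.

3780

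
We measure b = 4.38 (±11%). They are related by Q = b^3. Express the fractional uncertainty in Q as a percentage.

Q ∝ b^3, so δQ/Q = |3| · δb/b = 3 × 0.110 = 0.330.

33.0%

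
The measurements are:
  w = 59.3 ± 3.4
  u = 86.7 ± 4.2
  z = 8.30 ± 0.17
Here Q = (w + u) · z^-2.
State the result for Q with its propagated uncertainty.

Let h = w + u = 146. δh = √(δw² + δu²) = √(11.6 + 17.6) = 5.40, so δh/h = 0.0370.
Q is then a monomial in h, z:
δQ/Q = √((δh/h)² + (-2·δz/z)²) = √(0.00137 + 0.00168) = 0.0552
Q = 2.12, so δQ = 0.0552 × 2.12 = 0.117.

2.12 ± 0.117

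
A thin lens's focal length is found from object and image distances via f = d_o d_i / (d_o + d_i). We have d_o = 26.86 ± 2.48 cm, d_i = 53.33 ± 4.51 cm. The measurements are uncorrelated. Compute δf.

1.21 cm

∂f/∂d_o = (d_i/(d_o+d_i))² = 0.442;  ∂f/∂d_i = (d_o/(d_o+d_i))² = 0.112
δf = √((∂f/∂d_o · δd_o)² + (∂f/∂d_i · δd_i)²) = √(1.20 + 0.256) = 1.21 cm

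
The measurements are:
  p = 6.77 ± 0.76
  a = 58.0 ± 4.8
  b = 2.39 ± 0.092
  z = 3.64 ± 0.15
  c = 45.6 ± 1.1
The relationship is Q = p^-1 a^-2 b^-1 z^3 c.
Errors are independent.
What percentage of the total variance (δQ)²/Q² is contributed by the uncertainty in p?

(δQ/Q)² = (-1·δp/p)² + (-2·δa/a)² + (-1·δb/b)² + (3·δz/z)² + (1·δc/c)²
  p term: (-1×0.112)² = 0.0126
  a term: (-2×0.0828)² = 0.0274
  b term: (-1×0.0385)² = 0.00148
  z term: (3×0.0412)² = 0.0153
  c term: (1×0.0241)² = 0.000582
Total = 0.0573. Share from p = 0.0126/0.0573 = 0.220.

22.0%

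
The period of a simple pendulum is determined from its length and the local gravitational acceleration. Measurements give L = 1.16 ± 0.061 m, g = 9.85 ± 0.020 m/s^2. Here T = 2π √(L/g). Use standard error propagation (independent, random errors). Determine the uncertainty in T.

Each factor contributes (exponent × relative error)² to (δT/T)²:
  (½·δL/L)² = (0.5×0.0526)² = 0.000691;  (−½·δg/g)² = (-0.5×0.00203)² = 1.03e-06
δT/T = √(0.000692) = 0.0263
T = 2.16 s, so δT = 0.0263 × 2.16 = 0.0567 s.

0.0567 s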